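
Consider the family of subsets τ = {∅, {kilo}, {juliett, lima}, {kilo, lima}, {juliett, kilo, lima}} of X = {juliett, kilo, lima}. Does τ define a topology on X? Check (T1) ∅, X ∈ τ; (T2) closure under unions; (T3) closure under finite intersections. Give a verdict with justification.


τ is NOT a topology on X.

Axiom (T1): ∅ ∈ τ? Yes; X ∈ τ? Yes.
Axiom (T2/T3): check pairwise unions and intersections of members of τ.
Counterexample for (T3): {juliett, lima} ∩ {kilo, lima} = {lima} ∉ τ. Therefore τ is NOT a topology.


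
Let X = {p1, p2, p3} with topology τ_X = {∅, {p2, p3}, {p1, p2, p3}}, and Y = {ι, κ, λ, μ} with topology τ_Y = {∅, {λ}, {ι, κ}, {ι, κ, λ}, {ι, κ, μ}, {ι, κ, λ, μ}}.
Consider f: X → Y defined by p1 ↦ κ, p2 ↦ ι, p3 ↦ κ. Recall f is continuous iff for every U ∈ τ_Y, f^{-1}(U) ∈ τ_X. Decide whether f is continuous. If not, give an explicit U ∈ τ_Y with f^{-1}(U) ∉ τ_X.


f IS continuous.

Compute f^{-1}(U) for each U ∈ τ_Y:
  U = ∅: f^{-1}(U) = ∅ ∈ τ_X ✓.
  U = {λ}: f^{-1}(U) = ∅ ∈ τ_X ✓.
  U = {ι, κ}: f^{-1}(U) = {p1, p2, p3} ∈ τ_X ✓.
  U = {ι, κ, λ}: f^{-1}(U) = {p1, p2, p3} ∈ τ_X ✓.
  U = {ι, κ, μ}: f^{-1}(U) = {p1, p2, p3} ∈ τ_X ✓.
  U = {ι, κ, λ, μ}: f^{-1}(U) = {p1, p2, p3} ∈ τ_X ✓.
Every preimage lies in τ_X, so f IS continuous.


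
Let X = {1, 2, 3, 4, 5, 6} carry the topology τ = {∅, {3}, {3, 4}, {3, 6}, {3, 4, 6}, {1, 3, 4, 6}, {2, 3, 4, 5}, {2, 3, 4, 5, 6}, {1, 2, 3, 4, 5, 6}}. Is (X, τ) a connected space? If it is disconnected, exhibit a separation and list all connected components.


(X, τ) is connected.

Find clopen sets (U ∈ τ with X ∖ U ∈ τ):
  U = ∅, X ∖ U = {1, 2, 3, 4, 5, 6} — both open, so U is clopen.
  U = {1, 2, 3, 4, 5, 6}, X ∖ U = ∅ — both open, so U is clopen.
Only trivial clopens (∅ and X) exist, so (X, τ) is connected.
Compute connected components by grouping points that agree on all clopens:
  component: {1, 2, 3, 4, 5, 6}


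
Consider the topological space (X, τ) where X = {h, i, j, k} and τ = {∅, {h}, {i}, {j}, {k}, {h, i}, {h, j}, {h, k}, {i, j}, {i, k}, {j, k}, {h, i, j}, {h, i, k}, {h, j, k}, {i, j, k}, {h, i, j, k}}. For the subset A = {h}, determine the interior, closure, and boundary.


int(A) = {h}, cl(A) = {h}, ∂A = ∅.

Closed sets in (X, τ) are complements of opens:
  closed(X, τ) = {∅, {h}, {i}, {j}, {k}, {h, i}, {h, j}, {h, k}, {i, j}, {i, k}, {j, k}, {h, i, j}, {h, i, k}, {h, j, k}, {i, j, k}, {h, i, j, k}}.
int(A) = ⋃ {U ∈ τ : U ⊆ A}. Opens contained in A: ∅, {h}.
Taking the union of these: int(A) = {h}.
cl(A) = ⋂ {C closed : A ⊆ C}. Closed sets containing A: {h}, {h, i}, {h, j}, {h, k}, {h, i, j}, {h, i, k}, {h, j, k}, {h, i, j, k}.
Intersecting these: cl(A) = {h}.
∂A = cl(A) ∖ int(A) = {h} ∖ {h} = ∅.


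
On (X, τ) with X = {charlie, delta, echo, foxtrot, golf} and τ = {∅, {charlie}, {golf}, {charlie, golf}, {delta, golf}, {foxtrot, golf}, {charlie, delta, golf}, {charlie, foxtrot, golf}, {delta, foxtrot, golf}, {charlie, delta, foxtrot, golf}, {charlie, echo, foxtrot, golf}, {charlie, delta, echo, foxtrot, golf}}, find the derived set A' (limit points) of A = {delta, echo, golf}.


A' = {delta, echo, foxtrot}

For each x ∈ X, list the open sets U ∈ τ with x ∈ U, then check whether U ∩ (A ∖ {x}) ≠ ∅ for every such U.
  x = charlie: open {charlie} ∋ x has {charlie} ∩ (A ∖ {charlie}) = ∅, so x is NOT a limit point.
  x = delta: opens ∋ x are {delta, golf}, {charlie, delta, golf}, {delta, foxtrot, golf}, {charlie, delta, foxtrot, golf}, {charlie, delta, echo, foxtrot, golf}; each meets A ∖ {delta}, so x IS a limit point.
  x = echo: opens ∋ x are {charlie, echo, foxtrot, golf}, {charlie, delta, echo, foxtrot, golf}; each meets A ∖ {echo}, so x IS a limit point.
  x = foxtrot: opens ∋ x are {foxtrot, golf}, {charlie, foxtrot, golf}, {delta, foxtrot, golf}, {charlie, delta, foxtrot, golf}, {charlie, echo, foxtrot, golf}, {charlie, delta, echo, foxtrot, golf}; each meets A ∖ {foxtrot}, so x IS a limit point.
  x = golf: open {golf} ∋ x has {golf} ∩ (A ∖ {golf}) = ∅, so x is NOT a limit point.
Collecting: A' = {delta, echo, foxtrot}.


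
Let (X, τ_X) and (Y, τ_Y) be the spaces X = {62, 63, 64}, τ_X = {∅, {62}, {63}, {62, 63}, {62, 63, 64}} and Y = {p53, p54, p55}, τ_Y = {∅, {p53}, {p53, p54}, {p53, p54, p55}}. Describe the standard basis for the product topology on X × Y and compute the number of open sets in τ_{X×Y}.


Basis B = {∅ × ∅, {62} × {p53}, {63} × {p53}, {62} × {p53, p54}, {62, 63} × {p53}, {63} × {p53, p54}, {62} × {p53, p54, p55}, {62, 63, 64} × {p53}, {63} × {p53, p54, p55}, {62, 63} × {p53, p54}, {62, 63} × {p53, p54, p55}, {62, 63, 64} × {p53, p54}, {62, 63, 64} × {p53, p54, p55}}; |τ_{X×Y}| = 30.

Enumerate products U × V with U ∈ τ_X, V ∈ τ_Y (deduplicated):
  ∅ × ∅ = {} (∅)
  {62} × {p53} = {(62,p53)}
  {63} × {p53} = {(63,p53)}
  {62} × {p53, p54} = {(62,p53), (62,p54)}
  {62, 63} × {p53} = {(62,p53), (63,p53)}
  {63} × {p53, p54} = {(63,p53), (63,p54)}
  {62} × {p53, p54, p55} = {(62,p53), (62,p54), (62,p55)}
  {62, 63, 64} × {p53} = {(62,p53), (63,p53), (64,p53)}
  {63} × {p53, p54, p55} = {(63,p53), (63,p54), (63,p55)}
  {62, 63} × {p53, p54} = {(62,p53), (62,p54), (63,p53), (63,p54)}
  {62, 63} × {p53, p54, p55} = {(62,p53), (62,p54), (62,p55), (63,p53), (63,p54), (63,p55)}
  {62, 63, 64} × {p53, p54} = {(62,p53), (62,p54), (63,p53), (63,p54), (64,p53), (64,p54)}
  {62, 63, 64} × {p53, p54, p55} = {(62,p53), (62,p54), (62,p55), (63,p53), (63,p54), (63,p55), (64,p53), (64,p54), (64,p55)}
These 13 distinct sets form the basis B.
Close under arbitrary unions to get τ_{X×Y}; counting gives |τ_{X×Y}| = 30.


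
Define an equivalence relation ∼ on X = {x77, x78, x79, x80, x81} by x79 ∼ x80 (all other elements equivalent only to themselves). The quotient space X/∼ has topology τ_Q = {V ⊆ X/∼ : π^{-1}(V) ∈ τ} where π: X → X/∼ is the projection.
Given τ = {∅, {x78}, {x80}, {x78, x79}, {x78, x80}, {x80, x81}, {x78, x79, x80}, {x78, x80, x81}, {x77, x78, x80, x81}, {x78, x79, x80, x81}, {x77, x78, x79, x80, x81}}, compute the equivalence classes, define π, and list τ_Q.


X/∼ = {[x77], [x78], [x79=x80], [x81]}; |τ_Q| = 5.

Equivalence classes: [x77], [x78], [x79=x80], [x81].
Quotient map π: X → X/∼ sends x77 ↦ [x77], x78 ↦ [x78], x79 ↦ [x79=x80], x80 ↦ [x79=x80], x81 ↦ [x81].
For each subset V ⊆ X/∼, compute π^{-1}(V) ⊆ X and check whether π^{-1}(V) ∈ τ. V is open in τ_Q iff π^{-1}(V) ∈ τ.
  V = {}: π^{-1}(V) = ∅ ∈ τ ✓.
  V = {[x77]}: π^{-1}(V) = {x77} ∉ τ ✗.
  V = {[x78]}: π^{-1}(V) = {x78} ∈ τ ✓.
  V = {[x77], [x78]}: π^{-1}(V) = {x77, x78} ∉ τ ✗.
  V = {[x79=x80]}: π^{-1}(V) = {x79, x80} ∉ τ ✗.
  V = {[x77], [x79=x80]}: π^{-1}(V) = {x77, x79, x80} ∉ τ ✗.
  V = {[x78], [x79=x80]}: π^{-1}(V) = {x78, x79, x80} ∈ τ ✓.
  V = {[x77], [x78], [x79=x80]}: π^{-1}(V) = {x77, x78, x79, x80} ∉ τ ✗.
  V = {[x81]}: π^{-1}(V) = {x81} ∉ τ ✗.
  V = {[x77], [x81]}: π^{-1}(V) = {x77, x81} ∉ τ ✗.
  V = {[x78], [x81]}: π^{-1}(V) = {x78, x81} ∉ τ ✗.
  V = {[x77], [x78], [x81]}: π^{-1}(V) = {x77, x78, x81} ∉ τ ✗.
  V = {[x79=x80], [x81]}: π^{-1}(V) = {x79, x80, x81} ∉ τ ✗.
  V = {[x77], [x79=x80], [x81]}: π^{-1}(V) = {x77, x79, x80, x81} ∉ τ ✗.
  V = {[x78], [x79=x80], [x81]}: π^{-1}(V) = {x78, x79, x80, x81} ∈ τ ✓.
  V = {[x77], [x78], [x79=x80], [x81]}: π^{-1}(V) = {x77, x78, x79, x80, x81} ∈ τ ✓.
Open sets in the quotient: τ_Q = {{}, {[x78]}, {[x78], [x79=x80]}, {[x78], [x79=x80], [x81]}, {[x77], [x78], [x79=x80], [x81]}} (5 elements).


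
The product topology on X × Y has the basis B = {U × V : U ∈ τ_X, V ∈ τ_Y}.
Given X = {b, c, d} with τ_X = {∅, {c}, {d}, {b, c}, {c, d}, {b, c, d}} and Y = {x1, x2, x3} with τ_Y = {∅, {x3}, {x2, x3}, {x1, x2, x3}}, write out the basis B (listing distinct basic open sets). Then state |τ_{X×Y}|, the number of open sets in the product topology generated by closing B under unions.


Basis B = {∅ × ∅, {c} × {x3}, {d} × {x3}, {b, c} × {x3}, {c} × {x2, x3}, {c, d} × {x3}, {d} × {x2, x3}, {b, c, d} × {x3}, {c} × {x1, x2, x3}, {d} × {x1, x2, x3}, {b, c} × {x2, x3}, {c, d} × {x2, x3}, {b, c} × {x1, x2, x3}, {b, c, d} × {x2, x3}, {c, d} × {x1, x2, x3}, {b, c, d} × {x1, x2, x3}}; |τ_{X×Y}| = 40.

Enumerate products U × V with U ∈ τ_X, V ∈ τ_Y (deduplicated):
  ∅ × ∅ = {} (∅)
  {c} × {x3} = {(c,x3)}
  {d} × {x3} = {(d,x3)}
  {b, c} × {x3} = {(b,x3), (c,x3)}
  {c} × {x2, x3} = {(c,x2), (c,x3)}
  {c, d} × {x3} = {(c,x3), (d,x3)}
  {d} × {x2, x3} = {(d,x2), (d,x3)}
  {b, c, d} × {x3} = {(b,x3), (c,x3), (d,x3)}
  {c} × {x1, x2, x3} = {(c,x1), (c,x2), (c,x3)}
  {d} × {x1, x2, x3} = {(d,x1), (d,x2), (d,x3)}
  {b, c} × {x2, x3} = {(b,x2), (b,x3), (c,x2), (c,x3)}
  {c, d} × {x2, x3} = {(c,x2), (c,x3), (d,x2), (d,x3)}
  {b, c} × {x1, x2, x3} = {(b,x1), (b,x2), (b,x3), (c,x1), (c,x2), (c,x3)}
  {b, c, d} × {x2, x3} = {(b,x2), (b,x3), (c,x2), (c,x3), (d,x2), (d,x3)}
  {c, d} × {x1, x2, x3} = {(c,x1), (c,x2), (c,x3), (d,x1), (d,x2), (d,x3)}
  {b, c, d} × {x1, x2, x3} = {(b,x1), (b,x2), (b,x3), (c,x1), (c,x2), (c,x3), (d,x1), (d,x2), (d,x3)}
These 16 distinct sets form the basis B.
Close under arbitrary unions to get τ_{X×Y}; counting gives |τ_{X×Y}| = 40.


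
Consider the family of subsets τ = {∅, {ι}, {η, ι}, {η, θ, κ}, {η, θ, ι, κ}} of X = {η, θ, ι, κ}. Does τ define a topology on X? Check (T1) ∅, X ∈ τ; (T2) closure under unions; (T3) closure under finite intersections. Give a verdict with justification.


τ is NOT a topology on X.

Axiom (T1): ∅ ∈ τ? Yes; X ∈ τ? Yes.
Axiom (T2/T3): check pairwise unions and intersections of members of τ.
Counterexample for (T3): {η, ι} ∩ {η, θ, κ} = {η} ∉ τ. Therefore τ is NOT a topology.


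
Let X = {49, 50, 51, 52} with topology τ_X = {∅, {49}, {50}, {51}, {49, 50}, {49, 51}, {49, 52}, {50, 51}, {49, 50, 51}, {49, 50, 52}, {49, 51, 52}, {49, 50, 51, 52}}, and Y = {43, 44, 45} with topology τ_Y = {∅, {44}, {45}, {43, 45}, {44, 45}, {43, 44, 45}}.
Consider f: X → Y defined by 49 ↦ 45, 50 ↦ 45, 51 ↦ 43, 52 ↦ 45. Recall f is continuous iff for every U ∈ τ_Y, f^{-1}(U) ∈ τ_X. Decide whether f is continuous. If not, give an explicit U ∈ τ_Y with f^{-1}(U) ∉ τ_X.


f IS continuous.

Compute f^{-1}(U) for each U ∈ τ_Y:
  U = ∅: f^{-1}(U) = ∅ ∈ τ_X ✓.
  U = {44}: f^{-1}(U) = ∅ ∈ τ_X ✓.
  U = {45}: f^{-1}(U) = {49, 50, 52} ∈ τ_X ✓.
  U = {43, 45}: f^{-1}(U) = {49, 50, 51, 52} ∈ τ_X ✓.
  U = {44, 45}: f^{-1}(U) = {49, 50, 52} ∈ τ_X ✓.
  U = {43, 44, 45}: f^{-1}(U) = {49, 50, 51, 52} ∈ τ_X ✓.
Every preimage lies in τ_X, so f IS continuous.


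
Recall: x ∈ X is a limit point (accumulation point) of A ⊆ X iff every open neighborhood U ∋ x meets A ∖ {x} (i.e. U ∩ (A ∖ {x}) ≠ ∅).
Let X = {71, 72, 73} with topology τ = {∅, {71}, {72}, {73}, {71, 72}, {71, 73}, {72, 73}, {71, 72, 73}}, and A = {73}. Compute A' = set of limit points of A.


A' = ∅

For each x ∈ X, list the open sets U ∈ τ with x ∈ U, then check whether U ∩ (A ∖ {x}) ≠ ∅ for every such U.
  x = 71: open {71} ∋ x has {71} ∩ (A ∖ {71}) = ∅, so x is NOT a limit point.
  x = 72: open {72} ∋ x has {72} ∩ (A ∖ {72}) = ∅, so x is NOT a limit point.
  x = 73: open {73} ∋ x has {73} ∩ (A ∖ {73}) = ∅, so x is NOT a limit point.
Collecting: A' = ∅.


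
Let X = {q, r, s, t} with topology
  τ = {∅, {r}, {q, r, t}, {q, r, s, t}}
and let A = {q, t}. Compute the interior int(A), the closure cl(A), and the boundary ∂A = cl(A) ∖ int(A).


int(A) = ∅, cl(A) = {q, s, t}, ∂A = {q, s, t}.

Closed sets in (X, τ) are complements of opens:
  closed(X, τ) = {∅, {s}, {q, s, t}, {q, r, s, t}}.
int(A) = ⋃ {U ∈ τ : U ⊆ A}. Opens contained in A: ∅.
Taking the union of these: int(A) = ∅.
cl(A) = ⋂ {C closed : A ⊆ C}. Closed sets containing A: {q, s, t}, {q, r, s, t}.
Intersecting these: cl(A) = {q, s, t}.
∂A = cl(A) ∖ int(A) = {q, s, t} ∖ ∅ = {q, s, t}.


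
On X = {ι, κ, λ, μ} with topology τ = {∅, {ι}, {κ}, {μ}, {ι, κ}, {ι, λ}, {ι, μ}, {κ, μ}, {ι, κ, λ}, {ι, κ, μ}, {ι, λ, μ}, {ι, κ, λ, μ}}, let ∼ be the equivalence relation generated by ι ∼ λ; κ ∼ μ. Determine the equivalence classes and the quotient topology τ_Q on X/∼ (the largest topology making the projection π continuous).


X/∼ = {[ι=λ], [κ=μ]}; |τ_Q| = 4.

Equivalence classes: [ι=λ], [κ=μ].
Quotient map π: X → X/∼ sends ι ↦ [ι=λ], κ ↦ [κ=μ], λ ↦ [ι=λ], μ ↦ [κ=μ].
For each subset V ⊆ X/∼, compute π^{-1}(V) ⊆ X and check whether π^{-1}(V) ∈ τ. V is open in τ_Q iff π^{-1}(V) ∈ τ.
  V = {}: π^{-1}(V) = ∅ ∈ τ ✓.
  V = {[ι=λ]}: π^{-1}(V) = {ι, λ} ∈ τ ✓.
  V = {[κ=μ]}: π^{-1}(V) = {κ, μ} ∈ τ ✓.
  V = {[ι=λ], [κ=μ]}: π^{-1}(V) = {ι, κ, λ, μ} ∈ τ ✓.
Open sets in the quotient: τ_Q = {{}, {[ι=λ]}, {[κ=μ]}, {[ι=λ], [κ=μ]}} (4 elements).


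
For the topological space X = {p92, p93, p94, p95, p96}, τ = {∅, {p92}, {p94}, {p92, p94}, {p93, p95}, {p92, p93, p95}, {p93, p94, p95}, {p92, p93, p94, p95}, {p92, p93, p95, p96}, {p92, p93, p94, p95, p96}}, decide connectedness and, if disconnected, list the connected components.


(X, τ) is disconnected; components = [{p94}, {p92, p93, p95, p96}].

Find clopen sets (U ∈ τ with X ∖ U ∈ τ):
  U = ∅, X ∖ U = {p92, p93, p94, p95, p96} — both open, so U is clopen.
  U = {p94}, X ∖ U = {p92, p93, p95, p96} — both open, so U is clopen.
  U = {p92, p93, p95, p96}, X ∖ U = {p94} — both open, so U is clopen.
  U = {p92, p93, p94, p95, p96}, X ∖ U = ∅ — both open, so U is clopen.
Nontrivial clopen(s) exist: e.g. {p94}. So (X, τ) is disconnected.
Compute connected components by grouping points that agree on all clopens:
  component: {p94}
  component: {p92, p93, p95, p96}


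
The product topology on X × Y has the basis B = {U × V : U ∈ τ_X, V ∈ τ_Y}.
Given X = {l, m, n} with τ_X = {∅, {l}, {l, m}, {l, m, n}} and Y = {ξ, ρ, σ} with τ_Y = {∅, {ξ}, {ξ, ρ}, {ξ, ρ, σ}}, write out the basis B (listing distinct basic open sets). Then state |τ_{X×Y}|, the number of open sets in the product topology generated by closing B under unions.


Basis B = {∅ × ∅, {l} × {ξ}, {l} × {ξ, ρ}, {l, m} × {ξ}, {l} × {ξ, ρ, σ}, {l, m, n} × {ξ}, {l, m} × {ξ, ρ}, {l, m} × {ξ, ρ, σ}, {l, m, n} × {ξ, ρ}, {l, m, n} × {ξ, ρ, σ}}; |τ_{X×Y}| = 20.

Enumerate products U × V with U ∈ τ_X, V ∈ τ_Y (deduplicated):
  ∅ × ∅ = {} (∅)
  {l} × {ξ} = {(l,ξ)}
  {l} × {ξ, ρ} = {(l,ξ), (l,ρ)}
  {l, m} × {ξ} = {(l,ξ), (m,ξ)}
  {l} × {ξ, ρ, σ} = {(l,ξ), (l,ρ), (l,σ)}
  {l, m, n} × {ξ} = {(l,ξ), (m,ξ), (n,ξ)}
  {l, m} × {ξ, ρ} = {(l,ξ), (l,ρ), (m,ξ), (m,ρ)}
  {l, m} × {ξ, ρ, σ} = {(l,ξ), (l,ρ), (l,σ), (m,ξ), (m,ρ), (m,σ)}
  {l, m, n} × {ξ, ρ} = {(l,ξ), (l,ρ), (m,ξ), (m,ρ), (n,ξ), (n,ρ)}
  {l, m, n} × {ξ, ρ, σ} = {(l,ξ), (l,ρ), (l,σ), (m,ξ), (m,ρ), (m,σ), (n,ξ), (n,ρ), (n,σ)}
These 10 distinct sets form the basis B.
Close under arbitrary unions to get τ_{X×Y}; counting gives |τ_{X×Y}| = 20.


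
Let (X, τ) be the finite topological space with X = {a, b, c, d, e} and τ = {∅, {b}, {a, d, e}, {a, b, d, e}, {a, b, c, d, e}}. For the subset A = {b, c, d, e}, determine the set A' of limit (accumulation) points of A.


A' = {a, c, d, e}

For each x ∈ X, list the open sets U ∈ τ with x ∈ U, then check whether U ∩ (A ∖ {x}) ≠ ∅ for every such U.
  x = a: opens ∋ x are {a, d, e}, {a, b, d, e}, {a, b, c, d, e}; each meets A ∖ {a}, so x IS a limit point.
  x = b: open {b} ∋ x has {b} ∩ (A ∖ {b}) = ∅, so x is NOT a limit point.
  x = c: opens ∋ x are {a, b, c, d, e}; each meets A ∖ {c}, so x IS a limit point.
  x = d: opens ∋ x are {a, d, e}, {a, b, d, e}, {a, b, c, d, e}; each meets A ∖ {d}, so x IS a limit point.
  x = e: opens ∋ x are {a, d, e}, {a, b, d, e}, {a, b, c, d, e}; each meets A ∖ {e}, so x IS a limit point.
Collecting: A' = {a, c, d, e}.


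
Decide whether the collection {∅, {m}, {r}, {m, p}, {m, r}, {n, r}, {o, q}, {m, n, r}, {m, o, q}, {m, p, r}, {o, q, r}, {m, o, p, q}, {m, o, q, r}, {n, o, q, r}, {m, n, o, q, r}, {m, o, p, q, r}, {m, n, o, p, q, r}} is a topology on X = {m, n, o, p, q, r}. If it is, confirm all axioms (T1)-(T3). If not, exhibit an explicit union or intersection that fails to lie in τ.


τ is NOT a topology on X.

Axiom (T1): ∅ ∈ τ? Yes; X ∈ τ? Yes.
Axiom (T2/T3): check pairwise unions and intersections of members of τ.
Counterexample for (T2): {m, p} ∪ {n, r} = {m, n, p, r} ∉ τ. Therefore τ is NOT a topology.


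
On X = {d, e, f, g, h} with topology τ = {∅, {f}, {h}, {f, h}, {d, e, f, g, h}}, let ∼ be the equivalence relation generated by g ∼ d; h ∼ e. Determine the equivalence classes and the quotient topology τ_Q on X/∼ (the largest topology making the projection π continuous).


X/∼ = {[d=g], [e=h], [f]}; |τ_Q| = 3.

Equivalence classes: [d=g], [e=h], [f].
Quotient map π: X → X/∼ sends d ↦ [d=g], e ↦ [e=h], f ↦ [f], g ↦ [d=g], h ↦ [e=h].
For each subset V ⊆ X/∼, compute π^{-1}(V) ⊆ X and check whether π^{-1}(V) ∈ τ. V is open in τ_Q iff π^{-1}(V) ∈ τ.
  V = {}: π^{-1}(V) = ∅ ∈ τ ✓.
  V = {[d=g]}: π^{-1}(V) = {d, g} ∉ τ ✗.
  V = {[e=h]}: π^{-1}(V) = {e, h} ∉ τ ✗.
  V = {[d=g], [e=h]}: π^{-1}(V) = {d, e, g, h} ∉ τ ✗.
  V = {[f]}: π^{-1}(V) = {f} ∈ τ ✓.
  V = {[d=g], [f]}: π^{-1}(V) = {d, f, g} ∉ τ ✗.
  V = {[e=h], [f]}: π^{-1}(V) = {e, f, h} ∉ τ ✗.
  V = {[d=g], [e=h], [f]}: π^{-1}(V) = {d, e, f, g, h} ∈ τ ✓.
Open sets in the quotient: τ_Q = {{}, {[f]}, {[d=g], [e=h], [f]}} (3 elements).


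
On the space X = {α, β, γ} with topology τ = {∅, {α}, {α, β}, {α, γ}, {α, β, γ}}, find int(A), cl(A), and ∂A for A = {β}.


int(A) = ∅, cl(A) = {β}, ∂A = {β}.

Closed sets in (X, τ) are complements of opens:
  closed(X, τ) = {∅, {β}, {γ}, {β, γ}, {α, β, γ}}.
int(A) = ⋃ {U ∈ τ : U ⊆ A}. Opens contained in A: ∅.
Taking the union of these: int(A) = ∅.
cl(A) = ⋂ {C closed : A ⊆ C}. Closed sets containing A: {β}, {β, γ}, {α, β, γ}.
Intersecting these: cl(A) = {β}.
∂A = cl(A) ∖ int(A) = {β} ∖ ∅ = {β}.


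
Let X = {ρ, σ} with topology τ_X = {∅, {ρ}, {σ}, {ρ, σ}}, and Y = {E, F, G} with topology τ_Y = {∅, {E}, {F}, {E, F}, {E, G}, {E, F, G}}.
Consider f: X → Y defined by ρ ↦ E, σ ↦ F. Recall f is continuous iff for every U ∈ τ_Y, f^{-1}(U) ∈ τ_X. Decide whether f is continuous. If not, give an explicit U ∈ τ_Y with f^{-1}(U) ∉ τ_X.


f IS continuous.

Compute f^{-1}(U) for each U ∈ τ_Y:
  U = ∅: f^{-1}(U) = ∅ ∈ τ_X ✓.
  U = {E}: f^{-1}(U) = {ρ} ∈ τ_X ✓.
  U = {F}: f^{-1}(U) = {σ} ∈ τ_X ✓.
  U = {E, F}: f^{-1}(U) = {ρ, σ} ∈ τ_X ✓.
  U = {E, G}: f^{-1}(U) = {ρ} ∈ τ_X ✓.
  U = {E, F, G}: f^{-1}(U) = {ρ, σ} ∈ τ_X ✓.
Every preimage lies in τ_X, so f IS continuous.


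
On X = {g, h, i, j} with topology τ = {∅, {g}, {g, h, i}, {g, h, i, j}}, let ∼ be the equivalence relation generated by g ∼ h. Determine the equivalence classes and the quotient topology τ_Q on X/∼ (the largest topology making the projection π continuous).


X/∼ = {[g=h], [i], [j]}; |τ_Q| = 3.

Equivalence classes: [g=h], [i], [j].
Quotient map π: X → X/∼ sends g ↦ [g=h], h ↦ [g=h], i ↦ [i], j ↦ [j].
For each subset V ⊆ X/∼, compute π^{-1}(V) ⊆ X and check whether π^{-1}(V) ∈ τ. V is open in τ_Q iff π^{-1}(V) ∈ τ.
  V = {}: π^{-1}(V) = ∅ ∈ τ ✓.
  V = {[g=h]}: π^{-1}(V) = {g, h} ∉ τ ✗.
  V = {[i]}: π^{-1}(V) = {i} ∉ τ ✗.
  V = {[g=h], [i]}: π^{-1}(V) = {g, h, i} ∈ τ ✓.
  V = {[j]}: π^{-1}(V) = {j} ∉ τ ✗.
  V = {[g=h], [j]}: π^{-1}(V) = {g, h, j} ∉ τ ✗.
  V = {[i], [j]}: π^{-1}(V) = {i, j} ∉ τ ✗.
  V = {[g=h], [i], [j]}: π^{-1}(V) = {g, h, i, j} ∈ τ ✓.
Open sets in the quotient: τ_Q = {{}, {[g=h], [i]}, {[g=h], [i], [j]}} (3 elements).


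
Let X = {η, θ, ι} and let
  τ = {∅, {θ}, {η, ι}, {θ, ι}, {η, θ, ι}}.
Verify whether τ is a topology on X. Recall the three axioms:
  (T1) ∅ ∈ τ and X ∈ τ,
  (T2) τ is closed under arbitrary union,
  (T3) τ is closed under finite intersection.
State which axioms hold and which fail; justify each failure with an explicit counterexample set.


τ is NOT a topology on X.

Axiom (T1): ∅ ∈ τ? Yes; X ∈ τ? Yes.
Axiom (T2/T3): check pairwise unions and intersections of members of τ.
Counterexample for (T3): {η, ι} ∩ {θ, ι} = {ι} ∉ τ. Therefore τ is NOT a topology.


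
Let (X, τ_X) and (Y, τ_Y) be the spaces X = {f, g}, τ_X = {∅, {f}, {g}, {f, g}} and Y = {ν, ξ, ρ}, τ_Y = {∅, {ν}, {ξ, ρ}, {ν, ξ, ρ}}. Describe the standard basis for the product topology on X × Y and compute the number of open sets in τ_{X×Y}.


Basis B = {∅ × ∅, {f} × {ν}, {g} × {ν}, {f, g} × {ν}, {f} × {ξ, ρ}, {g} × {ξ, ρ}, {f} × {ν, ξ, ρ}, {g} × {ν, ξ, ρ}, {f, g} × {ξ, ρ}, {f, g} × {ν, ξ, ρ}}; |τ_{X×Y}| = 16.

Enumerate products U × V with U ∈ τ_X, V ∈ τ_Y (deduplicated):
  ∅ × ∅ = {} (∅)
  {f} × {ν} = {(f,ν)}
  {g} × {ν} = {(g,ν)}
  {f, g} × {ν} = {(f,ν), (g,ν)}
  {f} × {ξ, ρ} = {(f,ξ), (f,ρ)}
  {g} × {ξ, ρ} = {(g,ξ), (g,ρ)}
  {f} × {ν, ξ, ρ} = {(f,ν), (f,ξ), (f,ρ)}
  {g} × {ν, ξ, ρ} = {(g,ν), (g,ξ), (g,ρ)}
  {f, g} × {ξ, ρ} = {(f,ξ), (f,ρ), (g,ξ), (g,ρ)}
  {f, g} × {ν, ξ, ρ} = {(f,ν), (f,ξ), (f,ρ), (g,ν), (g,ξ), (g,ρ)}
These 10 distinct sets form the basis B.
Close under arbitrary unions to get τ_{X×Y}; counting gives |τ_{X×Y}| = 16.


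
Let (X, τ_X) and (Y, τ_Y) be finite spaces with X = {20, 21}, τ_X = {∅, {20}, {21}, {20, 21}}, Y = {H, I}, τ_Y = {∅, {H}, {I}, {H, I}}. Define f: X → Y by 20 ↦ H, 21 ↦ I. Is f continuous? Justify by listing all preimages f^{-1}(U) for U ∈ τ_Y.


f IS continuous.

Compute f^{-1}(U) for each U ∈ τ_Y:
  U = ∅: f^{-1}(U) = ∅ ∈ τ_X ✓.
  U = {H}: f^{-1}(U) = {20} ∈ τ_X ✓.
  U = {I}: f^{-1}(U) = {21} ∈ τ_X ✓.
  U = {H, I}: f^{-1}(U) = {20, 21} ∈ τ_X ✓.
Every preimage lies in τ_X, so f IS continuous.


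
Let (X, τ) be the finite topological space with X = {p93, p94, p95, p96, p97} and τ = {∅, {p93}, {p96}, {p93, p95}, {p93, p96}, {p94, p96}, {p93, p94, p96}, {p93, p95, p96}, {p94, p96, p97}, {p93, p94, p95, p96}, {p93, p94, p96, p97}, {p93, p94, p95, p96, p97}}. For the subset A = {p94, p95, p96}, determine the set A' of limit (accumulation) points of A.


A' = {p94, p97}

For each x ∈ X, list the open sets U ∈ τ with x ∈ U, then check whether U ∩ (A ∖ {x}) ≠ ∅ for every such U.
  x = p93: open {p93} ∋ x has {p93} ∩ (A ∖ {p93}) = ∅, so x is NOT a limit point.
  x = p94: opens ∋ x are {p94, p96}, {p93, p94, p96}, {p94, p96, p97}, {p93, p94, p95, p96}, {p93, p94, p96, p97}, {p93, p94, p95, p96, p97}; each meets A ∖ {p94}, so x IS a limit point.
  x = p95: open {p93, p95} ∋ x has {p93, p95} ∩ (A ∖ {p95}) = ∅, so x is NOT a limit point.
  x = p96: open {p96} ∋ x has {p96} ∩ (A ∖ {p96}) = ∅, so x is NOT a limit point.
  x = p97: opens ∋ x are {p94, p96, p97}, {p93, p94, p96, p97}, {p93, p94, p95, p96, p97}; each meets A ∖ {p97}, so x IS a limit point.
Collecting: A' = {p94, p97}.


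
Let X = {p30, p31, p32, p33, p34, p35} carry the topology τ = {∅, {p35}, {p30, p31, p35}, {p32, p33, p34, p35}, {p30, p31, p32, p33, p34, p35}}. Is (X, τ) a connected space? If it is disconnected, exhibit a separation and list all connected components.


(X, τ) is connected.

Find clopen sets (U ∈ τ with X ∖ U ∈ τ):
  U = ∅, X ∖ U = {p30, p31, p32, p33, p34, p35} — both open, so U is clopen.
  U = {p30, p31, p32, p33, p34, p35}, X ∖ U = ∅ — both open, so U is clopen.
Only trivial clopens (∅ and X) exist, so (X, τ) is connected.
Compute connected components by grouping points that agree on all clopens:
  component: {p30, p31, p32, p33, p34, p35}


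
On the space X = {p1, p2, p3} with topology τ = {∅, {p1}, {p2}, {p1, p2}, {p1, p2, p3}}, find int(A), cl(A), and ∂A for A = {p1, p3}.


int(A) = {p1}, cl(A) = {p1, p3}, ∂A = {p3}.

Closed sets in (X, τ) are complements of opens:
  closed(X, τ) = {∅, {p3}, {p1, p3}, {p2, p3}, {p1, p2, p3}}.
int(A) = ⋃ {U ∈ τ : U ⊆ A}. Opens contained in A: ∅, {p1}.
Taking the union of these: int(A) = {p1}.
cl(A) = ⋂ {C closed : A ⊆ C}. Closed sets containing A: {p1, p3}, {p1, p2, p3}.
Intersecting these: cl(A) = {p1, p3}.
∂A = cl(A) ∖ int(A) = {p1, p3} ∖ {p1} = {p3}.


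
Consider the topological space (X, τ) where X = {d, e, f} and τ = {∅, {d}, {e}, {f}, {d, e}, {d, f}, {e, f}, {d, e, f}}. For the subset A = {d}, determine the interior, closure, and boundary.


int(A) = {d}, cl(A) = {d}, ∂A = ∅.

Closed sets in (X, τ) are complements of opens:
  closed(X, τ) = {∅, {d}, {e}, {f}, {d, e}, {d, f}, {e, f}, {d, e, f}}.
int(A) = ⋃ {U ∈ τ : U ⊆ A}. Opens contained in A: ∅, {d}.
Taking the union of these: int(A) = {d}.
cl(A) = ⋂ {C closed : A ⊆ C}. Closed sets containing A: {d}, {d, e}, {d, f}, {d, e, f}.
Intersecting these: cl(A) = {d}.
∂A = cl(A) ∖ int(A) = {d} ∖ {d} = ∅.


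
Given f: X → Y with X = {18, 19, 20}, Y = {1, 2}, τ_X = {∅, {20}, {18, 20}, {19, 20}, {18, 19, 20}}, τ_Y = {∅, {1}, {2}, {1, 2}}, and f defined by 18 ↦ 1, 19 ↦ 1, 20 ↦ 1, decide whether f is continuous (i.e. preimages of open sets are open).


f IS continuous.

Compute f^{-1}(U) for each U ∈ τ_Y:
  U = ∅: f^{-1}(U) = ∅ ∈ τ_X ✓.
  U = {1}: f^{-1}(U) = {18, 19, 20} ∈ τ_X ✓.
  U = {2}: f^{-1}(U) = ∅ ∈ τ_X ✓.
  U = {1, 2}: f^{-1}(U) = {18, 19, 20} ∈ τ_X ✓.
Every preimage lies in τ_X, so f IS continuous.


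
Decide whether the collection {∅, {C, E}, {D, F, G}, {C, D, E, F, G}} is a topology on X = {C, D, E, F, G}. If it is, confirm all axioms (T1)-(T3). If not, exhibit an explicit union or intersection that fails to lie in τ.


τ IS a topology on X.

Axiom (T1): ∅ ∈ τ? Yes; X ∈ τ? Yes.
Axiom (T2/T3): check pairwise unions and intersections of members of τ.
All pairwise intersections and unions checked — each lies in τ. Therefore τ satisfies (T1), (T2), (T3): it IS a topology on X.


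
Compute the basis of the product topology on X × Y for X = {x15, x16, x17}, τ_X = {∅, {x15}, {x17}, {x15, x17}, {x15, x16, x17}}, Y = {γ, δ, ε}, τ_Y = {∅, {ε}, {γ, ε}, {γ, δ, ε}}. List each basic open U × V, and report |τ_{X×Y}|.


Basis B = {∅ × ∅, {x15} × {ε}, {x17} × {ε}, {x15} × {γ, ε}, {x15, x17} × {ε}, {x17} × {γ, ε}, {x15} × {γ, δ, ε}, {x15, x16, x17} × {ε}, {x17} × {γ, δ, ε}, {x15, x17} × {γ, ε}, {x15, x17} × {γ, δ, ε}, {x15, x16, x17} × {γ, ε}, {x15, x16, x17} × {γ, δ, ε}}; |τ_{X×Y}| = 30.

Enumerate products U × V with U ∈ τ_X, V ∈ τ_Y (deduplicated):
  ∅ × ∅ = {} (∅)
  {x15} × {ε} = {(x15,ε)}
  {x17} × {ε} = {(x17,ε)}
  {x15} × {γ, ε} = {(x15,γ), (x15,ε)}
  {x15, x17} × {ε} = {(x15,ε), (x17,ε)}
  {x17} × {γ, ε} = {(x17,γ), (x17,ε)}
  {x15} × {γ, δ, ε} = {(x15,γ), (x15,δ), (x15,ε)}
  {x15, x16, x17} × {ε} = {(x15,ε), (x16,ε), (x17,ε)}
  {x17} × {γ, δ, ε} = {(x17,γ), (x17,δ), (x17,ε)}
  {x15, x17} × {γ, ε} = {(x15,γ), (x15,ε), (x17,γ), (x17,ε)}
  {x15, x17} × {γ, δ, ε} = {(x15,γ), (x15,δ), (x15,ε), (x17,γ), (x17,δ), (x17,ε)}
  {x15, x16, x17} × {γ, ε} = {(x15,γ), (x15,ε), (x16,γ), (x16,ε), (x17,γ), (x17,ε)}
  {x15, x16, x17} × {γ, δ, ε} = {(x15,γ), (x15,δ), (x15,ε), (x16,γ), (x16,δ), (x16,ε), (x17,γ), (x17,δ), (x17,ε)}
These 13 distinct sets form the basis B.
Close under arbitrary unions to get τ_{X×Y}; counting gives |τ_{X×Y}| = 30.


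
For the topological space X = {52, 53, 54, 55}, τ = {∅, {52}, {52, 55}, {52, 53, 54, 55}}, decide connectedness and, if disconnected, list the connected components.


(X, τ) is connected.

Find clopen sets (U ∈ τ with X ∖ U ∈ τ):
  U = ∅, X ∖ U = {52, 53, 54, 55} — both open, so U is clopen.
  U = {52, 53, 54, 55}, X ∖ U = ∅ — both open, so U is clopen.
Only trivial clopens (∅ and X) exist, so (X, τ) is connected.
Compute connected components by grouping points that agree on all clopens:
  component: {52, 53, 54, 55}


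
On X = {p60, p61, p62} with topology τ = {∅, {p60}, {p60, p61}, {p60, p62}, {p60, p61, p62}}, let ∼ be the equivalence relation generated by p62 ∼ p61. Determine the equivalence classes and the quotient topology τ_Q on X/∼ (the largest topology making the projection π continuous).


X/∼ = {[p60], [p61=p62]}; |τ_Q| = 3.

Equivalence classes: [p60], [p61=p62].
Quotient map π: X → X/∼ sends p60 ↦ [p60], p61 ↦ [p61=p62], p62 ↦ [p61=p62].
For each subset V ⊆ X/∼, compute π^{-1}(V) ⊆ X and check whether π^{-1}(V) ∈ τ. V is open in τ_Q iff π^{-1}(V) ∈ τ.
  V = {}: π^{-1}(V) = ∅ ∈ τ ✓.
  V = {[p60]}: π^{-1}(V) = {p60} ∈ τ ✓.
  V = {[p61=p62]}: π^{-1}(V) = {p61, p62} ∉ τ ✗.
  V = {[p60], [p61=p62]}: π^{-1}(V) = {p60, p61, p62} ∈ τ ✓.
Open sets in the quotient: τ_Q = {{}, {[p60]}, {[p60], [p61=p62]}} (3 elements).


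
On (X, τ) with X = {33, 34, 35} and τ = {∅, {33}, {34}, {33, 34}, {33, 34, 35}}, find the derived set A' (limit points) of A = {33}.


A' = {35}

For each x ∈ X, list the open sets U ∈ τ with x ∈ U, then check whether U ∩ (A ∖ {x}) ≠ ∅ for every such U.
  x = 33: open {33} ∋ x has {33} ∩ (A ∖ {33}) = ∅, so x is NOT a limit point.
  x = 34: open {34} ∋ x has {34} ∩ (A ∖ {34}) = ∅, so x is NOT a limit point.
  x = 35: opens ∋ x are {33, 34, 35}; each meets A ∖ {35}, so x IS a limit point.
Collecting: A' = {35}.


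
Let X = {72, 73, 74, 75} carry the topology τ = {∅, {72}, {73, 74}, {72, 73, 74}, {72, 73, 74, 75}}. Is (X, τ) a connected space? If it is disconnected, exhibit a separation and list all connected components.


(X, τ) is connected.

Find clopen sets (U ∈ τ with X ∖ U ∈ τ):
  U = ∅, X ∖ U = {72, 73, 74, 75} — both open, so U is clopen.
  U = {72, 73, 74, 75}, X ∖ U = ∅ — both open, so U is clopen.
Only trivial clopens (∅ and X) exist, so (X, τ) is connected.
Compute connected components by grouping points that agree on all clopens:
  component: {72, 73, 74, 75}


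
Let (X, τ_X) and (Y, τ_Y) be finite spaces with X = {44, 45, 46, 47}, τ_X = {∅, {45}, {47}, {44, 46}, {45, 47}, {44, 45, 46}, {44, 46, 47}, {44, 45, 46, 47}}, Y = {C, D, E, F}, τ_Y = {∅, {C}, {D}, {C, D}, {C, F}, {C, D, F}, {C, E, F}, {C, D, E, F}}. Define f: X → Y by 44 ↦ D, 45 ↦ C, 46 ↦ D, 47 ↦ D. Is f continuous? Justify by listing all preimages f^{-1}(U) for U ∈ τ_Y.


f IS continuous.

Compute f^{-1}(U) for each U ∈ τ_Y:
  U = ∅: f^{-1}(U) = ∅ ∈ τ_X ✓.
  U = {C}: f^{-1}(U) = {45} ∈ τ_X ✓.
  U = {D}: f^{-1}(U) = {44, 46, 47} ∈ τ_X ✓.
  U = {C, D}: f^{-1}(U) = {44, 45, 46, 47} ∈ τ_X ✓.
  U = {C, F}: f^{-1}(U) = {45} ∈ τ_X ✓.
  U = {C, D, F}: f^{-1}(U) = {44, 45, 46, 47} ∈ τ_X ✓.
  U = {C, E, F}: f^{-1}(U) = {45} ∈ τ_X ✓.
  U = {C, D, E, F}: f^{-1}(U) = {44, 45, 46, 47} ∈ τ_X ✓.
Every preimage lies in τ_X, so f IS continuous.


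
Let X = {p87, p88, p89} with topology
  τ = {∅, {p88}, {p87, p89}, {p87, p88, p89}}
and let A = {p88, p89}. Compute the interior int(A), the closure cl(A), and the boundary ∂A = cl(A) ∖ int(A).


int(A) = {p88}, cl(A) = {p87, p88, p89}, ∂A = {p87, p89}.

Closed sets in (X, τ) are complements of opens:
  closed(X, τ) = {∅, {p88}, {p87, p89}, {p87, p88, p89}}.
int(A) = ⋃ {U ∈ τ : U ⊆ A}. Opens contained in A: ∅, {p88}.
Taking the union of these: int(A) = {p88}.
cl(A) = ⋂ {C closed : A ⊆ C}. Closed sets containing A: {p87, p88, p89}.
Intersecting these: cl(A) = {p87, p88, p89}.
∂A = cl(A) ∖ int(A) = {p87, p88, p89} ∖ {p88} = {p87, p89}.


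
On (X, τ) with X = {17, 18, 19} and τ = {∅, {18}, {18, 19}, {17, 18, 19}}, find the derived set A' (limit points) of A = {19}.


A' = {17}

For each x ∈ X, list the open sets U ∈ τ with x ∈ U, then check whether U ∩ (A ∖ {x}) ≠ ∅ for every such U.
  x = 17: opens ∋ x are {17, 18, 19}; each meets A ∖ {17}, so x IS a limit point.
  x = 18: open {18} ∋ x has {18} ∩ (A ∖ {18}) = ∅, so x is NOT a limit point.
  x = 19: open {18, 19} ∋ x has {18, 19} ∩ (A ∖ {19}) = ∅, so x is NOT a limit point.
Collecting: A' = {17}.


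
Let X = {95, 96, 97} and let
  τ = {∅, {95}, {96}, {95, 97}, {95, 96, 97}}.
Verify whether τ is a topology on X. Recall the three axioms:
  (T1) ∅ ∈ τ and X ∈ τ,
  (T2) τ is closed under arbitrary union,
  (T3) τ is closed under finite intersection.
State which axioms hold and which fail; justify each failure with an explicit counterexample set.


τ is NOT a topology on X.

Axiom (T1): ∅ ∈ τ? Yes; X ∈ τ? Yes.
Axiom (T2/T3): check pairwise unions and intersections of members of τ.
Counterexample for (T2): {95} ∪ {96} = {95, 96} ∉ τ. Therefore τ is NOT a topology.


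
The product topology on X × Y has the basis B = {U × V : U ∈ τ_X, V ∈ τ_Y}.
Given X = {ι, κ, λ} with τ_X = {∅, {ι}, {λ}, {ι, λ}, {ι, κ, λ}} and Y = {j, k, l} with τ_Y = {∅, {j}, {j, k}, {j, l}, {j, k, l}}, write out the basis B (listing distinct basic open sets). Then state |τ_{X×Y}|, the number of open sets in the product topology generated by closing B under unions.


Basis B = {∅ × ∅, {ι} × {j}, {λ} × {j}, {ι} × {j, k}, {ι} × {j, l}, {ι, λ} × {j}, {λ} × {j, k}, {λ} × {j, l}, {ι} × {j, k, l}, {ι, κ, λ} × {j}, {λ} × {j, k, l}, {ι, λ} × {j, k}, {ι, λ} × {j, l}, {ι, λ} × {j, k, l}, {ι, κ, λ} × {j, k}, {ι, κ, λ} × {j, l}, {ι, κ, λ} × {j, k, l}}; |τ_{X×Y}| = 50.

Enumerate products U × V with U ∈ τ_X, V ∈ τ_Y (deduplicated):
  ∅ × ∅ = {} (∅)
  {ι} × {j} = {(ι,j)}
  {λ} × {j} = {(λ,j)}
  {ι} × {j, k} = {(ι,j), (ι,k)}
  {ι} × {j, l} = {(ι,j), (ι,l)}
  {ι, λ} × {j} = {(ι,j), (λ,j)}
  {λ} × {j, k} = {(λ,j), (λ,k)}
  {λ} × {j, l} = {(λ,j), (λ,l)}
  {ι} × {j, k, l} = {(ι,j), (ι,k), (ι,l)}
  {ι, κ, λ} × {j} = {(ι,j), (κ,j), (λ,j)}
  {λ} × {j, k, l} = {(λ,j), (λ,k), (λ,l)}
  {ι, λ} × {j, k} = {(ι,j), (ι,k), (λ,j), (λ,k)}
  {ι, λ} × {j, l} = {(ι,j), (ι,l), (λ,j), (λ,l)}
  {ι, λ} × {j, k, l} = {(ι,j), (ι,k), (ι,l), (λ,j), (λ,k), (λ,l)}
  {ι, κ, λ} × {j, k} = {(ι,j), (ι,k), (κ,j), (κ,k), (λ,j), (λ,k)}
  {ι, κ, λ} × {j, l} = {(ι,j), (ι,l), (κ,j), (κ,l), (λ,j), (λ,l)}
  {ι, κ, λ} × {j, k, l} = {(ι,j), (ι,k), (ι,l), (κ,j), (κ,k), (κ,l), (λ,j), (λ,k), (λ,l)}
These 17 distinct sets form the basis B.
Close under arbitrary unions to get τ_{X×Y}; counting gives |τ_{X×Y}| = 50.


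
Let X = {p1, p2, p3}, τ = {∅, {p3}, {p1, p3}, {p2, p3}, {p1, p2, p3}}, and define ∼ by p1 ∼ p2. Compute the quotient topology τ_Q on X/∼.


X/∼ = {[p1=p2], [p3]}; |τ_Q| = 3.

Equivalence classes: [p1=p2], [p3].
Quotient map π: X → X/∼ sends p1 ↦ [p1=p2], p2 ↦ [p1=p2], p3 ↦ [p3].
For each subset V ⊆ X/∼, compute π^{-1}(V) ⊆ X and check whether π^{-1}(V) ∈ τ. V is open in τ_Q iff π^{-1}(V) ∈ τ.
  V = {}: π^{-1}(V) = ∅ ∈ τ ✓.
  V = {[p1=p2]}: π^{-1}(V) = {p1, p2} ∉ τ ✗.
  V = {[p3]}: π^{-1}(V) = {p3} ∈ τ ✓.
  V = {[p1=p2], [p3]}: π^{-1}(V) = {p1, p2, p3} ∈ τ ✓.
Open sets in the quotient: τ_Q = {{}, {[p3]}, {[p1=p2], [p3]}} (3 elements).


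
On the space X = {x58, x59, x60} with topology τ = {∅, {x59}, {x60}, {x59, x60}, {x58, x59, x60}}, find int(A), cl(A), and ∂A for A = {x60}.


int(A) = {x60}, cl(A) = {x58, x60}, ∂A = {x58}.

Closed sets in (X, τ) are complements of opens:
  closed(X, τ) = {∅, {x58}, {x58, x59}, {x58, x60}, {x58, x59, x60}}.
int(A) = ⋃ {U ∈ τ : U ⊆ A}. Opens contained in A: ∅, {x60}.
Taking the union of these: int(A) = {x60}.
cl(A) = ⋂ {C closed : A ⊆ C}. Closed sets containing A: {x58, x60}, {x58, x59, x60}.
Intersecting these: cl(A) = {x58, x60}.
∂A = cl(A) ∖ int(A) = {x58, x60} ∖ {x60} = {x58}.


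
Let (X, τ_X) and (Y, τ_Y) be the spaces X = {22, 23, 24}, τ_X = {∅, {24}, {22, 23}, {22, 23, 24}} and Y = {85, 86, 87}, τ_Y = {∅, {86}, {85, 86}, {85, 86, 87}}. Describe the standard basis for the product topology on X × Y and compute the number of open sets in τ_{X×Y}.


Basis B = {∅ × ∅, {24} × {86}, {22, 23} × {86}, {24} × {85, 86}, {22, 23, 24} × {86}, {24} × {85, 86, 87}, {22, 23} × {85, 86}, {22, 23} × {85, 86, 87}, {22, 23, 24} × {85, 86}, {22, 23, 24} × {85, 86, 87}}; |τ_{X×Y}| = 16.

Enumerate products U × V with U ∈ τ_X, V ∈ τ_Y (deduplicated):
  ∅ × ∅ = {} (∅)
  {24} × {86} = {(24,86)}
  {22, 23} × {86} = {(22,86), (23,86)}
  {24} × {85, 86} = {(24,85), (24,86)}
  {22, 23, 24} × {86} = {(22,86), (23,86), (24,86)}
  {24} × {85, 86, 87} = {(24,85), (24,86), (24,87)}
  {22, 23} × {85, 86} = {(22,85), (22,86), (23,85), (23,86)}
  {22, 23} × {85, 86, 87} = {(22,85), (22,86), (22,87), (23,85), (23,86), (23,87)}
  {22, 23, 24} × {85, 86} = {(22,85), (22,86), (23,85), (23,86), (24,85), (24,86)}
  {22, 23, 24} × {85, 86, 87} = {(22,85), (22,86), (22,87), (23,85), (23,86), (23,87), (24,85), (24,86), (24,87)}
These 10 distinct sets form the basis B.
Close under arbitrary unions to get τ_{X×Y}; counting gives |τ_{X×Y}| = 16.


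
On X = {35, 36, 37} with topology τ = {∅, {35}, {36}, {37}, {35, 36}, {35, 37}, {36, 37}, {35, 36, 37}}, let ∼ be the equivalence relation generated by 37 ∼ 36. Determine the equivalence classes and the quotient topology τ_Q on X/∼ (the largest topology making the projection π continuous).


X/∼ = {[35], [36=37]}; |τ_Q| = 4.

Equivalence classes: [35], [36=37].
Quotient map π: X → X/∼ sends 35 ↦ [35], 36 ↦ [36=37], 37 ↦ [36=37].
For each subset V ⊆ X/∼, compute π^{-1}(V) ⊆ X and check whether π^{-1}(V) ∈ τ. V is open in τ_Q iff π^{-1}(V) ∈ τ.
  V = {}: π^{-1}(V) = ∅ ∈ τ ✓.
  V = {[35]}: π^{-1}(V) = {35} ∈ τ ✓.
  V = {[36=37]}: π^{-1}(V) = {36, 37} ∈ τ ✓.
  V = {[35], [36=37]}: π^{-1}(V) = {35, 36, 37} ∈ τ ✓.
Open sets in the quotient: τ_Q = {{}, {[35]}, {[36=37]}, {[35], [36=37]}} (4 elements).


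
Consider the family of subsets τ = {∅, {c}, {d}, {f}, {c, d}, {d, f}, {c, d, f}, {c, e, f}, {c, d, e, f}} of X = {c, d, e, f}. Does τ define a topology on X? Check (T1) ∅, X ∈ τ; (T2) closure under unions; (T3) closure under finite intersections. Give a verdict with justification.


τ is NOT a topology on X.

Axiom (T1): ∅ ∈ τ? Yes; X ∈ τ? Yes.
Axiom (T2/T3): check pairwise unions and intersections of members of τ.
Counterexample for (T2): {c} ∪ {f} = {c, f} ∉ τ. Therefore τ is NOT a topology.


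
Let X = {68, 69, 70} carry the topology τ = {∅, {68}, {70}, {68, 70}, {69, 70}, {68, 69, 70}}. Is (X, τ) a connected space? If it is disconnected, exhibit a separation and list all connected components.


(X, τ) is disconnected; components = [{68}, {69, 70}].

Find clopen sets (U ∈ τ with X ∖ U ∈ τ):
  U = ∅, X ∖ U = {68, 69, 70} — both open, so U is clopen.
  U = {68}, X ∖ U = {69, 70} — both open, so U is clopen.
  U = {69, 70}, X ∖ U = {68} — both open, so U is clopen.
  U = {68, 69, 70}, X ∖ U = ∅ — both open, so U is clopen.
Nontrivial clopen(s) exist: e.g. {69, 70}. So (X, τ) is disconnected.
Compute connected components by grouping points that agree on all clopens:
  component: {68}
  component: {69, 70}
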